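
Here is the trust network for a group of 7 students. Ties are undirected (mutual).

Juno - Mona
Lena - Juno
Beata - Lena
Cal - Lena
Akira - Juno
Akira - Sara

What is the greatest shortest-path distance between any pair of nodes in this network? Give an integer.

4

Eccentricity of each node (its greatest distance to any other): Akira:3, Beata:4, Cal:4, Juno:2, Lena:3, Mona:3, Sara:4.
The maximum eccentricity is 4, realized for instance by the pair Cal–Sara via Cal – Lena – Juno – Akira – Sara. So the diameter is 4.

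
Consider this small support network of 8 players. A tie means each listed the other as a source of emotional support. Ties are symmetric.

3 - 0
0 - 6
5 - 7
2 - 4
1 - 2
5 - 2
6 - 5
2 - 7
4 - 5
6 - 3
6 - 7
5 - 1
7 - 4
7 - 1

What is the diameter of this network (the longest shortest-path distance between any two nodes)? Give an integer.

3

Eccentricity of each node (its greatest distance to any other): 0:3, 1:3, 2:3, 3:3, 4:3, 5:2, 6:2, 7:2.
The maximum eccentricity is 3, realized for instance by the pair 0–2 via 0 – 6 – 7 – 2. So the diameter is 3.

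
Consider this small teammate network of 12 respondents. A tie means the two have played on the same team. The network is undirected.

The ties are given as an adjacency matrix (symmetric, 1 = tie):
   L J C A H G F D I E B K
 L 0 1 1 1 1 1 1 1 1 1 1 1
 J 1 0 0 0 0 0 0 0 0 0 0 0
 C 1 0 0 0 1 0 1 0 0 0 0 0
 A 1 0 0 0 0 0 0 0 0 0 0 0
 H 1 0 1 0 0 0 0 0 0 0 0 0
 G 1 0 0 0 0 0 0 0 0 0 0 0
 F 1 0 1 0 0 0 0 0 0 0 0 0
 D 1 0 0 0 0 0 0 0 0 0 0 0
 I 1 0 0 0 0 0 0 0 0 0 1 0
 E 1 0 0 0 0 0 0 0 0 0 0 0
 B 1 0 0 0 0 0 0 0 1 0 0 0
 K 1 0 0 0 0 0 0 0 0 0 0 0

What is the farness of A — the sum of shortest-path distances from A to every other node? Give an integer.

21

Distances from A: B:2, C:2, D:2, E:2, F:2, G:2, H:2, I:2, J:2, K:2, L:1.
Sum = 2 + 2 + 2 + 2 + 2 + 2 + 2 + 2 + 2 + 2 + 1 = 21.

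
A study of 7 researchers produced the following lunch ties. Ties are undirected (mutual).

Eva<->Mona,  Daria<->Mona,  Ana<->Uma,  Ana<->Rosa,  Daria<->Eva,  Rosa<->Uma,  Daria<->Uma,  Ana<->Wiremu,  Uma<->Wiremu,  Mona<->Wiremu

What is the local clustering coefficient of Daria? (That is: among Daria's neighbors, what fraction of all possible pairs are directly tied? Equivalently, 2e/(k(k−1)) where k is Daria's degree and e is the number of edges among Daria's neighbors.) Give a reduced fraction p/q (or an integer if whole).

Daria's neighbors: Eva, Mona, and Uma (k = 3).
Possible neighbor pairs: C(3,2) = 3. Edges among them: Eva–Mona → e = 1.
Clustering(Daria) = 1/3.

1/3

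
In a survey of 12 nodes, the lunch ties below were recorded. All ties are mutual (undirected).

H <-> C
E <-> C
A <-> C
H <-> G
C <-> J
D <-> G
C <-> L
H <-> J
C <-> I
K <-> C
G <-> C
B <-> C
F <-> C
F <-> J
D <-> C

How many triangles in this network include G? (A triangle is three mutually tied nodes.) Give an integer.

2

G's neighbors: C, D, and H.
Neighbor pairs that are themselves tied: G–C–D; G–C–H. Each forms one triangle with G, for 2 in total.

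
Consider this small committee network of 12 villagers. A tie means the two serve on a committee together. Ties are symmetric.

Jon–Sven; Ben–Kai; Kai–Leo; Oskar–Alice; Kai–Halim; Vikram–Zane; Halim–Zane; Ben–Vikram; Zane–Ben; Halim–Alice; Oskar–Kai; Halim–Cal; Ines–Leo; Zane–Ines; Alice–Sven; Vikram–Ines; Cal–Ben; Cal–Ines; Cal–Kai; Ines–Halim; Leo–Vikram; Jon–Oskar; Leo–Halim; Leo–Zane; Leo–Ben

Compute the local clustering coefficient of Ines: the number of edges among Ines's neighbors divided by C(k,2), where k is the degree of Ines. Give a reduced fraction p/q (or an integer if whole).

3/5

Ines's neighbors: Cal, Halim, Leo, Vikram, and Zane (k = 5).
Possible neighbor pairs: C(5,2) = 10. Edges among them: Cal–Halim, Halim–Leo, Halim–Zane, Leo–Vikram, Leo–Zane, Vikram–Zane → e = 6.
Clustering(Ines) = 6/10 = 3/5.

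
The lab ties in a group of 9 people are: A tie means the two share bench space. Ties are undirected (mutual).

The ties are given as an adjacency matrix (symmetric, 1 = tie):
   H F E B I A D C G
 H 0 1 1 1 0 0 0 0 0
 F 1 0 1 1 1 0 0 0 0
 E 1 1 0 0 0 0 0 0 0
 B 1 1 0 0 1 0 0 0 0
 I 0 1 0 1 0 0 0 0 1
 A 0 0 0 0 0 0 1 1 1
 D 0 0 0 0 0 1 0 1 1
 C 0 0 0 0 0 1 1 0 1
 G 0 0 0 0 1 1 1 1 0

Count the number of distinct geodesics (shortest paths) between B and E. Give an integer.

2

The shortest distance is 2. The length-2 paths are: B–H–E; B–F–E.
That gives 2 distinct shortest paths.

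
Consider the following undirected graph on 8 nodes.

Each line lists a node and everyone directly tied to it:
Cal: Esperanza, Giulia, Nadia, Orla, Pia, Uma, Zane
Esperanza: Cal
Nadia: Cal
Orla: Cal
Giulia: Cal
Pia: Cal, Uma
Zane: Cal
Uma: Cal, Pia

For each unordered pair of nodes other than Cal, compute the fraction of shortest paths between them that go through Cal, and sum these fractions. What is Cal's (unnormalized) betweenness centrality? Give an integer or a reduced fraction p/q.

Pairs whose geodesics pass through Cal — Orla–Uma: 1; Orla–Pia: 1; Orla–Nadia: 1; Orla–Zane: 1; Orla–Giulia: 1; Orla–Esperanza: 1; Uma–Nadia: 1; Uma–Zane: 1; Uma–Giulia: 1; Uma–Esperanza: 1; Pia–Nadia: 1; Pia–Zane: 1; Pia–Giulia: 1; Pia–Esperanza: 1 … (+6 more pairs).
All other pairs contribute 0.
Summing the contributions gives betweenness(Cal) = 20.

20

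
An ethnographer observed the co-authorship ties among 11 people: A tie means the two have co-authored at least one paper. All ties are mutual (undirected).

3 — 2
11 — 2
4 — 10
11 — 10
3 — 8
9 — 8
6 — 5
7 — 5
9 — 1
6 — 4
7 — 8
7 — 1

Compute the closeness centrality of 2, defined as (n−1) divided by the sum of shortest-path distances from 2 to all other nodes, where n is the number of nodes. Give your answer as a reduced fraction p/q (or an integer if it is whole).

10/27

Distances from 2: 1:4, 3:1, 4:3, 5:4, 6:4, 7:3, 8:2, 9:3, 10:2, 11:1. Sum = 27.
n = 11, so closeness = 10/27.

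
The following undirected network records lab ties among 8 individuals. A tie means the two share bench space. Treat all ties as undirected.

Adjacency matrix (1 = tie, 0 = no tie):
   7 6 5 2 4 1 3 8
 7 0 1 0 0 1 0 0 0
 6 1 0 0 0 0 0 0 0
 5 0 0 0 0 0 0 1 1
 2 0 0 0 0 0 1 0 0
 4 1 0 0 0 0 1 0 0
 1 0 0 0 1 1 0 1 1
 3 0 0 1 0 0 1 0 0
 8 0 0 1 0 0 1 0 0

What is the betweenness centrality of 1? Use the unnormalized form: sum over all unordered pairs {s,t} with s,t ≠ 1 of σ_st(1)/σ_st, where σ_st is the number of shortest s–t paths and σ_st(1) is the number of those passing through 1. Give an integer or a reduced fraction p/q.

Pairs whose geodesics pass through 1 — 7–5: 2/2; 7–2: 1; 7–3: 1; 7–8: 1; 6–5: 2/2; 6–2: 1; 6–3: 1; 6–8: 1; 5–2: 2/2; 5–4: 2/2; 2–4: 1; 2–3: 1; 2–8: 1; 4–3: 1 … (+2 more pairs).
All other pairs contribute 0.
Summing the contributions gives betweenness(1) = 31/2.

31/2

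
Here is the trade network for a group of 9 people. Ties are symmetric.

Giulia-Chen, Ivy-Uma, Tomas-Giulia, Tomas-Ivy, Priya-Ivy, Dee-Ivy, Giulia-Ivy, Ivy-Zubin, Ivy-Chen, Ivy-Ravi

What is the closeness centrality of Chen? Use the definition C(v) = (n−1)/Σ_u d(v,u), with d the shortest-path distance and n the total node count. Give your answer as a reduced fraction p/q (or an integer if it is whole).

Distances from Chen: Dee:2, Giulia:1, Ivy:1, Priya:2, Ravi:2, Tomas:2, Uma:2, Zubin:2. Sum = 14.
n = 9, so closeness = 8/14 = 4/7.

4/7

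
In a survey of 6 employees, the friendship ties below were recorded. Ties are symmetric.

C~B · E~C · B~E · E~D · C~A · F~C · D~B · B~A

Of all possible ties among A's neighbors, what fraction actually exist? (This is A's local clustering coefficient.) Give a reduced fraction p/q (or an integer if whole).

1

A's neighbors: B and C (k = 2).
Possible neighbor pairs: C(2,2) = 1. Edges among them: B–C → e = 1.
Clustering(A) = 1/1.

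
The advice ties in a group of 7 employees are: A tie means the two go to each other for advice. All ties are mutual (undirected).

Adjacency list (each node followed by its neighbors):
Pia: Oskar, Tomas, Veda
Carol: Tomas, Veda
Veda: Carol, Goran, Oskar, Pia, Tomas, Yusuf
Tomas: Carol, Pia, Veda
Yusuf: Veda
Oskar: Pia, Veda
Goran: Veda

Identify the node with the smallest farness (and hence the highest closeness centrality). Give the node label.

Veda

Farness (sum of distances to all others) for each node — Carol:10, Goran:11, Oskar:10, Pia:9, Tomas:9, Veda:6, Yusuf:11.
The smallest farness is 6, for Veda, so Veda has the highest closeness.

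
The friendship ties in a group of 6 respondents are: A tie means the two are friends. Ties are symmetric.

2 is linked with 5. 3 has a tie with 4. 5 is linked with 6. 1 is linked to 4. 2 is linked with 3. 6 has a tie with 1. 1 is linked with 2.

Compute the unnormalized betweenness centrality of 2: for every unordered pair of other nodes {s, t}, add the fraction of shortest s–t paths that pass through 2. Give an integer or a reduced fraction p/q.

10/3

Pairs whose geodesics pass through 2 — 3–1: 1/2; 3–6: 2/3; 3–5: 1; 4–5: 2/3; 1–5: 1/2.
All other pairs contribute 0.
Summing the contributions gives betweenness(2) = 10/3.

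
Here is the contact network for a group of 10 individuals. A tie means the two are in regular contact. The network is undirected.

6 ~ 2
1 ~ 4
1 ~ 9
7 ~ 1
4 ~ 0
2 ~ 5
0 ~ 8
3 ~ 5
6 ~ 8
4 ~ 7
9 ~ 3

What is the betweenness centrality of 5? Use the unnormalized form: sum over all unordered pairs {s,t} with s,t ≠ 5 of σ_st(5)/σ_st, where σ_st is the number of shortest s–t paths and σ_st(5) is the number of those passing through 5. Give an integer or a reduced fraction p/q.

Pairs whose geodesics pass through 5 — 8–3: 1; 6–3: 1; 6–9: 1; 2–3: 1; 2–9: 1; 2–1: 1; 2–7: 1/2.
All other pairs contribute 0.
Summing the contributions gives betweenness(5) = 13/2.

13/2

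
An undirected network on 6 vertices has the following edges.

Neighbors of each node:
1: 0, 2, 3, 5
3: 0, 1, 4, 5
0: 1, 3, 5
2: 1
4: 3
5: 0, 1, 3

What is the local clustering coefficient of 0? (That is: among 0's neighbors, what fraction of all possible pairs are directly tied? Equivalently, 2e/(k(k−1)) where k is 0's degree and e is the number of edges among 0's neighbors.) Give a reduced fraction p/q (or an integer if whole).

1

0's neighbors: 1, 3, and 5 (k = 3).
Possible neighbor pairs: C(3,2) = 3. Edges among them: 1–3, 1–5, 3–5 → e = 3.
Clustering(0) = 3/3 = 1.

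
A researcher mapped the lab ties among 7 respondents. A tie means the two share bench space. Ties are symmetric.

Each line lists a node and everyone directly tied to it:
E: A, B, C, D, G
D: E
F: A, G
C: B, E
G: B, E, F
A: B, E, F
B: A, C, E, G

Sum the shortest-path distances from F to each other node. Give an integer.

Distances from F: A:1, B:2, C:3, D:3, E:2, G:1.
Sum = 1 + 2 + 3 + 3 + 2 + 1 = 12.

12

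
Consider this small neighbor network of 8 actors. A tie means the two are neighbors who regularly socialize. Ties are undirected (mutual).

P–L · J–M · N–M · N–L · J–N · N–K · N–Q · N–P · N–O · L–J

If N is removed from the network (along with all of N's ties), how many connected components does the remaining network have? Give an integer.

4

Without N, the remaining ties split the others into: {O}; {J, L, M, P}; {Q}; {K}.
That's 4 separate components.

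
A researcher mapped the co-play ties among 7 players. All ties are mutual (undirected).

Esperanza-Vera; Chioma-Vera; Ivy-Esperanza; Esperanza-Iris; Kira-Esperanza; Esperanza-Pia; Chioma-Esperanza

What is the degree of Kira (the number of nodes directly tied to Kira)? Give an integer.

Kira is directly tied to Esperanza. That is 1 neighbor, so the degree of Kira is 1.

1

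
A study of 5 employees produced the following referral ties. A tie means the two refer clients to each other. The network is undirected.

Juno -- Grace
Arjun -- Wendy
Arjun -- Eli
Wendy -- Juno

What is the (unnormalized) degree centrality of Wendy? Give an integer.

2

Wendy is directly tied to Arjun and Juno. That is 2 neighbors, so the degree of Wendy is 2.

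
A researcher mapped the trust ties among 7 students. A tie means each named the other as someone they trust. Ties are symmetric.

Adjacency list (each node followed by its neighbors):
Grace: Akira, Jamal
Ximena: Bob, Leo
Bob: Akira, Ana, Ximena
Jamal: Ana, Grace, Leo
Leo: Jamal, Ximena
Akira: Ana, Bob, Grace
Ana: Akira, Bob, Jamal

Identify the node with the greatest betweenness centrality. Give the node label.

Jamal

Unnormalized betweenness of each node: Akira:2, Ana:11/6, Bob:17/6, Grace:5/6, Jamal:11/3, Leo:3/2, Ximena:4/3.
Jamal has the largest value, 11/3, making it the main broker — the node through which the most shortest paths run.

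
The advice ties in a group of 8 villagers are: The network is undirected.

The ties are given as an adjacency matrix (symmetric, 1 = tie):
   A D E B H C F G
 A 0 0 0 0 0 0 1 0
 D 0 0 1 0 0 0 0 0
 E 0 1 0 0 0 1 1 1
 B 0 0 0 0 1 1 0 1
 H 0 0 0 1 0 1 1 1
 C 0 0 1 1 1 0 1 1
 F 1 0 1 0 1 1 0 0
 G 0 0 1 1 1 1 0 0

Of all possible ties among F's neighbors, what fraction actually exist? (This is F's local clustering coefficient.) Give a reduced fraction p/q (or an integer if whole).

F's neighbors: A, C, E, and H (k = 4).
Possible neighbor pairs: C(4,2) = 6. Edges among them: C–E, C–H → e = 2.
Clustering(F) = 2/6 = 1/3.

1/3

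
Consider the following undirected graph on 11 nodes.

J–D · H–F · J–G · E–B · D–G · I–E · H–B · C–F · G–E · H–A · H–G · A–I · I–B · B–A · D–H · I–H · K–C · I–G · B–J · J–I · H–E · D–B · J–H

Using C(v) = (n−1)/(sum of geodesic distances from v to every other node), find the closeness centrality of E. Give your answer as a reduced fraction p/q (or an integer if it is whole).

10/19

Distances from E: A:2, B:1, C:3, D:2, F:2, G:1, H:1, I:1, J:2, K:4. Sum = 19.
n = 11, so closeness = 10/19.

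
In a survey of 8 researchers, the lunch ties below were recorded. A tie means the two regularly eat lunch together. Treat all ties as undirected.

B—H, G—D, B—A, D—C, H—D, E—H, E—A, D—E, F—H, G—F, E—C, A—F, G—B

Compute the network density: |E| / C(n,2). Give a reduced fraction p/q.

There are 13 edges and 8 nodes, so the maximum possible is C(8,2) = 28.
Density = 13/28.

13/28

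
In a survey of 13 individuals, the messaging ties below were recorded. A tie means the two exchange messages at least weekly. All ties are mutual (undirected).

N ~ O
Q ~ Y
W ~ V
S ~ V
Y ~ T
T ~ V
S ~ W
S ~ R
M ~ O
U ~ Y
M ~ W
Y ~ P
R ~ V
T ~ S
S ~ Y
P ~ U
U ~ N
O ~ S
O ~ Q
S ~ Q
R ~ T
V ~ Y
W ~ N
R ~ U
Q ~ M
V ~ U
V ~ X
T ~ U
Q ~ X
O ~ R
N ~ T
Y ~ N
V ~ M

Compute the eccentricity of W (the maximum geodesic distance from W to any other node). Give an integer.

3

Distances from W: M:1, N:1, O:2, P:3, Q:2, R:2, S:1, T:2, U:2, V:1, X:2, Y:2.
The largest is 3 (to P), so the eccentricity of W is 3.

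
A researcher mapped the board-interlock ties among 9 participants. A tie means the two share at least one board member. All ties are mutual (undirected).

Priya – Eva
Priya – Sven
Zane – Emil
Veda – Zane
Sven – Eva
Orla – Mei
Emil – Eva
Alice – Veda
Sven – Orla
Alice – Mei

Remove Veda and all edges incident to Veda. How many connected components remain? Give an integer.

Veda's neighbors (Alice and Zane) remain reachable from one another through other ties, so the rest of the network stays in one piece.

1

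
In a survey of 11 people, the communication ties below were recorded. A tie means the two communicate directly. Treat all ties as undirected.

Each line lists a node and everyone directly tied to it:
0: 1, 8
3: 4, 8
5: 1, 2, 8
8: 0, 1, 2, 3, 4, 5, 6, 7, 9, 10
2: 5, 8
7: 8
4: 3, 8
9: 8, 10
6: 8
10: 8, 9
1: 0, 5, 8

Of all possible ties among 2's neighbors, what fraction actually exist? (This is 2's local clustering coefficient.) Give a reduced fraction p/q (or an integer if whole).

2's neighbors: 5 and 8 (k = 2).
Possible neighbor pairs: C(2,2) = 1. Edges among them: 5–8 → e = 1.
Clustering(2) = 1/1.

1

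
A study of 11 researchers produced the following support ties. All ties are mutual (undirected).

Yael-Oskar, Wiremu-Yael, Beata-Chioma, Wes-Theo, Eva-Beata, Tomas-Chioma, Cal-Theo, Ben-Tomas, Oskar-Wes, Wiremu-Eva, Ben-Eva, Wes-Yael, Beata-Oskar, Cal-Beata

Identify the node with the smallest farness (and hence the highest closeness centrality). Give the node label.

Farness (sum of distances to all others) for each node — Beata:16, Ben:25, Cal:22, Chioma:22, Eva:19, Oskar:19, Theo:25, Tomas:27, Wes:23, Wiremu:22, Yael:22.
The smallest farness is 16, for Beata, so Beata has the highest closeness.

Beata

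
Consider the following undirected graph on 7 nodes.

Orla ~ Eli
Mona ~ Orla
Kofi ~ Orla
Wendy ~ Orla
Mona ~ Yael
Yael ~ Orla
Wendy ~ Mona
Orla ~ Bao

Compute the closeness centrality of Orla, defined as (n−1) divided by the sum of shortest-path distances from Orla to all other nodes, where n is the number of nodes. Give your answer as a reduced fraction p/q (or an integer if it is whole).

1

Distances from Orla: Bao:1, Eli:1, Kofi:1, Mona:1, Wendy:1, Yael:1. Sum = 6.
n = 7, so closeness = 6/6 = 1.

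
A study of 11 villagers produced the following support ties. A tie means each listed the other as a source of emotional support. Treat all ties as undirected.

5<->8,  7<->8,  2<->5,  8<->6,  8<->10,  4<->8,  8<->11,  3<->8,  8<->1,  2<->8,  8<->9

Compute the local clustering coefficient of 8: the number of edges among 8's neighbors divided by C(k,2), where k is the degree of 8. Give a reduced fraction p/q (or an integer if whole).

1/45

8's neighbors: 1, 2, 3, 4, 5, 6, 7, 9, 10, and 11 (k = 10).
Possible neighbor pairs: C(10,2) = 45. Edges among them: 2–5 → e = 1.
Clustering(8) = 1/45.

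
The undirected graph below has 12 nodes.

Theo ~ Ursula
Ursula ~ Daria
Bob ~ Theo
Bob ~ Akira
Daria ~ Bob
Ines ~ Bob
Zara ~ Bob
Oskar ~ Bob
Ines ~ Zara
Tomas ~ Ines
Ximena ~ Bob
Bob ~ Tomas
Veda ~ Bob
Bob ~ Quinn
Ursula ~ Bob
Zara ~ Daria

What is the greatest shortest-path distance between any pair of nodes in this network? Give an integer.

Eccentricity of each node (its greatest distance to any other): Akira:2, Bob:1, Daria:2, Ines:2, Oskar:2, Quinn:2, Theo:2, Tomas:2, Ursula:2, Veda:2, Ximena:2, Zara:2.
The maximum eccentricity is 2, realized for instance by the pair Theo–Ximena via Theo – Bob – Ximena. So the diameter is 2.

2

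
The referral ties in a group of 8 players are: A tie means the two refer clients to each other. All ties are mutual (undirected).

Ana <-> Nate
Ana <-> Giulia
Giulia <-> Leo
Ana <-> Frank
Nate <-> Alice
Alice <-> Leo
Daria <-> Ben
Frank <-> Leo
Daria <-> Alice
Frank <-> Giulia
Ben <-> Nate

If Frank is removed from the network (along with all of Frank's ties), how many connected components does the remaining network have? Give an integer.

1

Frank's neighbors (Ana, Giulia, and Leo) remain reachable from one another through other ties, so the rest of the network stays in one piece.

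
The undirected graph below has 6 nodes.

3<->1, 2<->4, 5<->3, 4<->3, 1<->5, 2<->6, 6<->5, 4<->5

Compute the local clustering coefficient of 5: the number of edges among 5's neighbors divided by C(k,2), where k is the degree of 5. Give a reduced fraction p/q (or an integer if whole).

1/3

5's neighbors: 1, 3, 4, and 6 (k = 4).
Possible neighbor pairs: C(4,2) = 6. Edges among them: 1–3, 3–4 → e = 2.
Clustering(5) = 2/6 = 1/3.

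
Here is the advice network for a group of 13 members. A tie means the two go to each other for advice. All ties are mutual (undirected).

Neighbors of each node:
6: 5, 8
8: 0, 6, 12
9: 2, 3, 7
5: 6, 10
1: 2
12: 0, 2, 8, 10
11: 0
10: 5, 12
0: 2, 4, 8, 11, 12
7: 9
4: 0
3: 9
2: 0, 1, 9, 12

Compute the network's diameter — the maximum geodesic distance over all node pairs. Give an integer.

5

Eccentricity of each node (its greatest distance to any other): 0:3, 1:4, 2:3, 3:5, 4:4, 5:5, 6:5, 7:5, 8:4, 9:4, 10:4, 11:4, 12:3.
The maximum eccentricity is 5, realized for instance by the pair 3–5 via 3 – 9 – 2 – 12 – 10 – 5. So the diameter is 5.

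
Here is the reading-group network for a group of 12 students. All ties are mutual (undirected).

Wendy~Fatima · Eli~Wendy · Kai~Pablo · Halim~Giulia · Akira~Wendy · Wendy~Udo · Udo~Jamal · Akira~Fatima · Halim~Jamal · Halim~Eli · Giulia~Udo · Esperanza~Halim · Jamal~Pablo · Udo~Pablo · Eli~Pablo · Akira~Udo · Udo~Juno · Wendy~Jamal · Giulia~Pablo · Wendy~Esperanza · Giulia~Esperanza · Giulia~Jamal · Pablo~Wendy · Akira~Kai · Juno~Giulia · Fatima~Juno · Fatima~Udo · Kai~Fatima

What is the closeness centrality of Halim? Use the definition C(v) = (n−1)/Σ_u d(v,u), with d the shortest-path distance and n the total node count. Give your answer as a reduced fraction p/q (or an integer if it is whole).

Distances from Halim: Akira:3, Eli:1, Esperanza:1, Fatima:3, Giulia:1, Jamal:1, Juno:2, Kai:3, Pablo:2, Udo:2, Wendy:2. Sum = 21.
n = 12, so closeness = 11/21.

11/21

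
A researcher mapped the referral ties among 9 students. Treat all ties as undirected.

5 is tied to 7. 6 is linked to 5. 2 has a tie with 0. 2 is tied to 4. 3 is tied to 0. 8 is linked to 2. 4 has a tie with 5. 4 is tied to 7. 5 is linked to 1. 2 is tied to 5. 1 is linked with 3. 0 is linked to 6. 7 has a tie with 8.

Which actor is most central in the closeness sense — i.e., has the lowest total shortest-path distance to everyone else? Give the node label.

Farness (sum of distances to all others) for each node — 0:14, 1:15, 2:12, 3:17, 4:14, 5:11, 6:15, 7:15, 8:17.
The smallest farness is 11, for 5, so 5 has the highest closeness.

5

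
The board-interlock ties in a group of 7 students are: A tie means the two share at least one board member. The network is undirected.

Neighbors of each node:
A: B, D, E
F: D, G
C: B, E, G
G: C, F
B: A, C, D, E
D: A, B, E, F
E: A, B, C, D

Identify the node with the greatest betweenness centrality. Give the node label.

Unnormalized betweenness of each node: A:0, B:4/3, C:8/3, D:10/3, E:4/3, F:4/3, G:1.
D has the largest value, 10/3, making it the main broker — the node through which the most shortest paths run.

D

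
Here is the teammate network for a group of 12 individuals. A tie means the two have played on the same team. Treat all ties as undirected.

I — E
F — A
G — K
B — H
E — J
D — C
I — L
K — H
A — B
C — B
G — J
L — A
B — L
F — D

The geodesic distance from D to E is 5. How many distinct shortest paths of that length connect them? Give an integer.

2

The shortest distance is 5. The length-5 paths are: D–C–B–L–I–E; D–F–A–L–I–E.
That gives 2 distinct shortest paths.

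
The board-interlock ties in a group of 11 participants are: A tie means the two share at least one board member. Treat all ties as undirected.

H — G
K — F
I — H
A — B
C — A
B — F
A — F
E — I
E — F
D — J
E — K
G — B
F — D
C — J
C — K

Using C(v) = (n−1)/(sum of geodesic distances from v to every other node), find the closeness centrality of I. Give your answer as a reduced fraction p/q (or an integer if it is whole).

5/12

Distances from I: A:3, B:3, C:3, D:3, E:1, F:2, G:2, H:1, J:4, K:2. Sum = 24.
n = 11, so closeness = 10/24 = 5/12.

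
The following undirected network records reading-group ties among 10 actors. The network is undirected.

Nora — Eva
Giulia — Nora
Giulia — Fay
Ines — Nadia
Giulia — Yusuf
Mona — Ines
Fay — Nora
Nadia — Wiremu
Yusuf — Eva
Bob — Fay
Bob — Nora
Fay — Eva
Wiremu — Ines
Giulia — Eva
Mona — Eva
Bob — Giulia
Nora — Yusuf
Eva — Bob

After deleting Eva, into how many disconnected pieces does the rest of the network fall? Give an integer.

2

Without Eva, the remaining ties split the others into: {Bob, Fay, Giulia, Nora, Yusuf}; {Ines, Mona, Nadia, Wiremu}.
That's 2 separate components.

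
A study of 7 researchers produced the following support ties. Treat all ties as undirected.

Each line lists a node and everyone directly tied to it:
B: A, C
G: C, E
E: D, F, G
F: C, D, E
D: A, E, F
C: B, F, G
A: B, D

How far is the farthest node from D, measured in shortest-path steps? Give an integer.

2

Distances from D: A:1, B:2, C:2, E:1, F:1, G:2.
The largest is 2 (to B, C, and G), so the eccentricity of D is 2.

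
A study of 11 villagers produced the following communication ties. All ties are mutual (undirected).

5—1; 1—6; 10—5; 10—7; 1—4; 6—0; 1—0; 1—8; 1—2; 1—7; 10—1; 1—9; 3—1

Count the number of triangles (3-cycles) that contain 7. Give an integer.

7's neighbors: 1 and 10.
Neighbor pairs that are themselves tied: 7–1–10. Each forms one triangle with 7, for 1 in total.

1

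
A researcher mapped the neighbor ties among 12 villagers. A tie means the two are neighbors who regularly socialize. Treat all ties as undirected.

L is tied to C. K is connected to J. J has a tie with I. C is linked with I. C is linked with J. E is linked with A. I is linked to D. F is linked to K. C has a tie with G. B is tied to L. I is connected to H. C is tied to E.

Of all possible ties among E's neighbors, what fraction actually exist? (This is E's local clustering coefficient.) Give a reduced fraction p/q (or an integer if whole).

0

E's neighbors: A and C (k = 2).
Possible neighbor pairs: C(2,2) = 1. Edges among them: none → e = 0.
Clustering(E) = 0/1.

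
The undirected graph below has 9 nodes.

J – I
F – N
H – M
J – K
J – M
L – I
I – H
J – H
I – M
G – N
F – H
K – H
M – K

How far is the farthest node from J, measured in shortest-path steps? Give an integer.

4

Distances from J: F:2, G:4, H:1, I:1, K:1, L:2, M:1, N:3.
The largest is 4 (to G), so the eccentricity of J is 4.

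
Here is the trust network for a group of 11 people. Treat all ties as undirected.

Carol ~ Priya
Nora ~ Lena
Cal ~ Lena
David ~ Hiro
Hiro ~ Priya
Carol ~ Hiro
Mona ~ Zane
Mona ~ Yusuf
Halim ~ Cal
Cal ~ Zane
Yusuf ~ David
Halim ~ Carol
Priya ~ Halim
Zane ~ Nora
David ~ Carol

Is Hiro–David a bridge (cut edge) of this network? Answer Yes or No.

Even without that edge, Hiro still reaches David via Hiro – Carol – David, so the network stays connected. Not a bridge.

No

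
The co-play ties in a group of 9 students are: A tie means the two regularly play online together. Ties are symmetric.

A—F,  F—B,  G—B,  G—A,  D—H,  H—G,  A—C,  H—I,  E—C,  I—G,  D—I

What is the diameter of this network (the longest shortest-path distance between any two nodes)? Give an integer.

Eccentricity of each node (its greatest distance to any other): A:3, B:4, C:4, D:5, E:5, F:4, G:3, H:4, I:4.
The maximum eccentricity is 5, realized for instance by the pair D–E via D – I – G – A – C – E. So the diameter is 5.

5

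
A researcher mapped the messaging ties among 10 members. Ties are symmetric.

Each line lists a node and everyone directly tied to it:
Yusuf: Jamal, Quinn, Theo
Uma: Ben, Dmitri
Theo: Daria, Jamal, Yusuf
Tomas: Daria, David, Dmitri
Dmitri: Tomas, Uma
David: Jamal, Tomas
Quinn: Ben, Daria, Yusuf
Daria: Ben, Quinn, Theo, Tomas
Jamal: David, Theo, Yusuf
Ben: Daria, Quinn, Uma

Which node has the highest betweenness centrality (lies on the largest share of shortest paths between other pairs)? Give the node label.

Daria

Unnormalized betweenness of each node: Ben:65/12, Daria:21/2, David:35/12, Dmitri:7/3, Jamal:37/12, Quinn:25/6, Theo:35/12, Tomas:109/12, Uma:7/4, Yusuf:17/6.
Daria has the largest value, 21/2, making it the main broker — the node through which the most shortest paths run.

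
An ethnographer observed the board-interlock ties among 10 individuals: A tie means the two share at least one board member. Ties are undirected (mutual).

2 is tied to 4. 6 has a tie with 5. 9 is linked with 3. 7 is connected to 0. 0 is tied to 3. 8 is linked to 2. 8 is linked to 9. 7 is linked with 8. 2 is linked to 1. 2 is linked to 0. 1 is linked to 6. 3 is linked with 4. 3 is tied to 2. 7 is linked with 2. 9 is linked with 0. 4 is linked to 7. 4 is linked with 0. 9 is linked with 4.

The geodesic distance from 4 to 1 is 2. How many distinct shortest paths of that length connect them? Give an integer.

1

The shortest distance is 2, and the only length-2 path is 4–2–1. So there is exactly 1 shortest path.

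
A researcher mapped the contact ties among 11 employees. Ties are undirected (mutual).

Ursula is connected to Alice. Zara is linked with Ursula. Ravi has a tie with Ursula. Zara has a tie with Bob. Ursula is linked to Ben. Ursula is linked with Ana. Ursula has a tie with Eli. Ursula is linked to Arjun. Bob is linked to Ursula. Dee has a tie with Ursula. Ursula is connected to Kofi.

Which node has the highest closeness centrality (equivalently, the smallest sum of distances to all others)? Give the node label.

Ursula

Farness (sum of distances to all others) for each node — Alice:19, Ana:19, Arjun:19, Ben:19, Bob:18, Dee:19, Eli:19, Kofi:19, Ravi:19, Ursula:10, Zara:18.
The smallest farness is 10, for Ursula, so Ursula has the highest closeness.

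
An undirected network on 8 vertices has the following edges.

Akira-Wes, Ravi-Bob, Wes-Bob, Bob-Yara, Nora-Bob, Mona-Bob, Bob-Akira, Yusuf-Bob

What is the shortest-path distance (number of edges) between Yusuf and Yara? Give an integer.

One shortest route is Yusuf – Bob – Yara, which uses 2 edges, and Yusuf and Yara are not directly tied, so nothing shorter exists. So d(Yusuf,Yara) = 2.

2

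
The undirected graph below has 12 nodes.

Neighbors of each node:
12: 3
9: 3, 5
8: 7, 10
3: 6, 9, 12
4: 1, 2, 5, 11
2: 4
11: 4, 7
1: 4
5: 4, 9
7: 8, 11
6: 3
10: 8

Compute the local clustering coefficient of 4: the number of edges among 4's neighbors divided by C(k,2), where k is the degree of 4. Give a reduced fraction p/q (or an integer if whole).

4's neighbors: 1, 2, 5, and 11 (k = 4).
Possible neighbor pairs: C(4,2) = 6. Edges among them: none → e = 0.
Clustering(4) = 0/6 = 0.

0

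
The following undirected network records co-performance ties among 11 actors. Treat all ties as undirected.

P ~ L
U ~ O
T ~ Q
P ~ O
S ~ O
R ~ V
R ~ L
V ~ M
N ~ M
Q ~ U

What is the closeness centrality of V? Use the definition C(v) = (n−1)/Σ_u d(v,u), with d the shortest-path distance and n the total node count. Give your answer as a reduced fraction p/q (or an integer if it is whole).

5/18

Distances from V: L:2, M:1, N:2, O:4, P:3, Q:6, R:1, S:5, T:7, U:5. Sum = 36.
n = 11, so closeness = 10/36 = 5/18.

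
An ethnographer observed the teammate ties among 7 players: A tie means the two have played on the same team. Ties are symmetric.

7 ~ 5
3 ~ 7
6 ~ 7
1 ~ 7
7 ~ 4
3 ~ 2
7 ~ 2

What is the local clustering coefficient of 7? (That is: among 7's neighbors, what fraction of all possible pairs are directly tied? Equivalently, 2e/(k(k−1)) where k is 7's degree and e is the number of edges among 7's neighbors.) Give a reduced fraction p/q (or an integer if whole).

7's neighbors: 1, 2, 3, 4, 5, and 6 (k = 6).
Possible neighbor pairs: C(6,2) = 15. Edges among them: 2–3 → e = 1.
Clustering(7) = 1/15.

1/15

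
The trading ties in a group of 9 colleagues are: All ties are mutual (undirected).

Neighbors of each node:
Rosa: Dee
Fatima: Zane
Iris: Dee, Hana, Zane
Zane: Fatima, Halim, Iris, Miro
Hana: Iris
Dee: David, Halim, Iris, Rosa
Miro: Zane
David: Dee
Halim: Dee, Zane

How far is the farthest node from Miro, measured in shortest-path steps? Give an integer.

Distances from Miro: David:4, Dee:3, Fatima:2, Halim:2, Hana:3, Iris:2, Rosa:4, Zane:1.
The largest is 4 (to Rosa and David), so the eccentricity of Miro is 4.

4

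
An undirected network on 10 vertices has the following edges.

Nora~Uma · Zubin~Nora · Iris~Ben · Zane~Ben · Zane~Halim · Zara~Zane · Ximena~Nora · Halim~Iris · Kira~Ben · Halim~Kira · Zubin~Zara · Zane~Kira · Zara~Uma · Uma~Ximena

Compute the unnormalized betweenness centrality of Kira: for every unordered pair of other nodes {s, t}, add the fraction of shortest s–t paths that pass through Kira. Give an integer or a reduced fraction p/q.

1/3

Pairs whose geodesics pass through Kira — Halim–Ben: 1/3.
All other pairs contribute 0.
Summing the contributions gives betweenness(Kira) = 1/3.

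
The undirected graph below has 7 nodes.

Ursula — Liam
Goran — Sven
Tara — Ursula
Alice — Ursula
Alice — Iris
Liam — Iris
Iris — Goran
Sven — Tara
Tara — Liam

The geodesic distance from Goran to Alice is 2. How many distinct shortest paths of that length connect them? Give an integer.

The shortest distance is 2, and the only length-2 path is Goran–Iris–Alice. So there is exactly 1 shortest path.

1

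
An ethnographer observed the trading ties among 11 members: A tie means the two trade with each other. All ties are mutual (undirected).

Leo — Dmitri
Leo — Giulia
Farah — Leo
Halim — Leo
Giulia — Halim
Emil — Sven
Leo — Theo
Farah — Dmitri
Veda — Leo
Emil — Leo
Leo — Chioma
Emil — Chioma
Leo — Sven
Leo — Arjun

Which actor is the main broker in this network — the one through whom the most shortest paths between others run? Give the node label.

Leo

Unnormalized betweenness of each node: Arjun:0, Chioma:0, Dmitri:0, Emil:1/2, Farah:0, Giulia:0, Halim:0, Leo:81/2, Sven:0, Theo:0, Veda:0.
Leo has the largest value, 81/2, making it the main broker — the node through which the most shortest paths run.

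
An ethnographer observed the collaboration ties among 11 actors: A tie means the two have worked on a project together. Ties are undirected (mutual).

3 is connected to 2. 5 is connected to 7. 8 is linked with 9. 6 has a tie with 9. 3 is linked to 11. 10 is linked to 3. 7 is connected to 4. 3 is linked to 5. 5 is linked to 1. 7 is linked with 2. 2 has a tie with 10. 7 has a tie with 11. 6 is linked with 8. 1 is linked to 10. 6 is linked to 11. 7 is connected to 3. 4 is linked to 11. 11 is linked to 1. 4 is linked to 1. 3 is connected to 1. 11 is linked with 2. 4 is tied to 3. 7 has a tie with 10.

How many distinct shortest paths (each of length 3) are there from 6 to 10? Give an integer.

The shortest distance is 3. The length-3 paths are: 6–11–1–10; 6–11–3–10; 6–11–7–10; 6–11–2–10.
That gives 4 distinct shortest paths.

4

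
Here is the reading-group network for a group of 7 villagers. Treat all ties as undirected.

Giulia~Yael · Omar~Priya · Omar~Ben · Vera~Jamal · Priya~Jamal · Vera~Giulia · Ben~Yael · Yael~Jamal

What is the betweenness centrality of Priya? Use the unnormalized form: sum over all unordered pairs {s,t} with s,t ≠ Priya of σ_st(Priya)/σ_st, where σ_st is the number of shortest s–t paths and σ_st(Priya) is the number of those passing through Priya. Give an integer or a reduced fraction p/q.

Pairs whose geodesics pass through Priya — Omar–Vera: 1; Omar–Jamal: 1.
All other pairs contribute 0.
Summing the contributions gives betweenness(Priya) = 2.

2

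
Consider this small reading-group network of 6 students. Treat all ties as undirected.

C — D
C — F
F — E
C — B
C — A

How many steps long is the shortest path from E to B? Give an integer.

3

One shortest route is E – F – C – B, which uses 3 edges, and at distance 2 from E we only reach {C}, which does not include B. So d(E,B) = 3.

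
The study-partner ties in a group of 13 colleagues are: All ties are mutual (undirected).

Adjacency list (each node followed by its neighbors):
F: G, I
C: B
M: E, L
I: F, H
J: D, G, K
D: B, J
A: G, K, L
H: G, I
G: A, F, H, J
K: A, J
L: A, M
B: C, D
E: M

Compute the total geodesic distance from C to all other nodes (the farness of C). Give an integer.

56

Distances from C: A:5, B:1, D:2, E:8, F:5, G:4, H:5, I:6, J:3, K:4, L:6, M:7.
Sum = 5 + 1 + 2 + 8 + 5 + 4 + 5 + 6 + 3 + 4 + 6 + 7 = 56.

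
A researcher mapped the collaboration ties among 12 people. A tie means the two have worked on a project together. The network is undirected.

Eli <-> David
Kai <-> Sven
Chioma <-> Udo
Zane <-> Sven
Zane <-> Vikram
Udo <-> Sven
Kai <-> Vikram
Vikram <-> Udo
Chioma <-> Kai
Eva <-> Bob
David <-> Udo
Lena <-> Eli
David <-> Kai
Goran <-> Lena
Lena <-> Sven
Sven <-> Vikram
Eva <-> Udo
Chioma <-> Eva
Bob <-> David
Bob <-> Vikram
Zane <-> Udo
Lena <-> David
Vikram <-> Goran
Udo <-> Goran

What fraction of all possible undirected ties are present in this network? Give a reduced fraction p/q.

4/11

There are 24 edges and 12 nodes, so the maximum possible is C(12,2) = 66.
Density = 24/66 = 4/11.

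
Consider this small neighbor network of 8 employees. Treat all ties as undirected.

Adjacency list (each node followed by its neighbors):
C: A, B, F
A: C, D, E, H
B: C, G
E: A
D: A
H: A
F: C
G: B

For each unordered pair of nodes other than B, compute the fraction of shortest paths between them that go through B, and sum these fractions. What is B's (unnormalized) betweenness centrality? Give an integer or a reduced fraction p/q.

6

Pairs whose geodesics pass through B — G–E: 1; G–H: 1; G–A: 1; G–F: 1; G–C: 1; G–D: 1.
All other pairs contribute 0.
Summing the contributions gives betweenness(B) = 6.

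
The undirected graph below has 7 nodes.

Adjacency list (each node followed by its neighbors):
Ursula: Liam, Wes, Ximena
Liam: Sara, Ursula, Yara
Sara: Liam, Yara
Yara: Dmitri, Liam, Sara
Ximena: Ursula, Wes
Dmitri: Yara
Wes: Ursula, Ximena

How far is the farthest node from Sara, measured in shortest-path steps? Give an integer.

Distances from Sara: Dmitri:2, Liam:1, Ursula:2, Wes:3, Ximena:3, Yara:1.
The largest is 3 (to Wes and Ximena), so the eccentricity of Sara is 3.

3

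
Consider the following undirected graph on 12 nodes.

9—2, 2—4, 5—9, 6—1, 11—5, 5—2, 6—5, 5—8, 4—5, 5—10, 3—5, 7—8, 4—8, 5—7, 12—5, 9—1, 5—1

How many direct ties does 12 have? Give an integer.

12 is directly tied to 5. That is 1 neighbor, so the degree of 12 is 1.

1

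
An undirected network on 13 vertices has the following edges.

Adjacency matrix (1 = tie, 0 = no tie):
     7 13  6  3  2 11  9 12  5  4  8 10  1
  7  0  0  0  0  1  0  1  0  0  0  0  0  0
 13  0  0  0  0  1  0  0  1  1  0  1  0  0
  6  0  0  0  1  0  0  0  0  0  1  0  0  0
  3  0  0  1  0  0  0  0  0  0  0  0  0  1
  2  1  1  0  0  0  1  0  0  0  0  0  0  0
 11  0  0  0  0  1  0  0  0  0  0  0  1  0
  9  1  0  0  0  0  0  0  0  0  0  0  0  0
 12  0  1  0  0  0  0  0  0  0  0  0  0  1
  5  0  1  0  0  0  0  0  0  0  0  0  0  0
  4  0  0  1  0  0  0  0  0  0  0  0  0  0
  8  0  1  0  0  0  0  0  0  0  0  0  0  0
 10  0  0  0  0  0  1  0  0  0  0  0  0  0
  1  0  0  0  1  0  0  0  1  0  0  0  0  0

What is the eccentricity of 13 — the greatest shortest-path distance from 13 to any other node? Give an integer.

Distances from 13: 1:2, 2:1, 3:3, 4:5, 5:1, 6:4, 7:2, 8:1, 9:3, 10:3, 11:2, 12:1.
The largest is 5 (to 4), so the eccentricity of 13 is 5.

5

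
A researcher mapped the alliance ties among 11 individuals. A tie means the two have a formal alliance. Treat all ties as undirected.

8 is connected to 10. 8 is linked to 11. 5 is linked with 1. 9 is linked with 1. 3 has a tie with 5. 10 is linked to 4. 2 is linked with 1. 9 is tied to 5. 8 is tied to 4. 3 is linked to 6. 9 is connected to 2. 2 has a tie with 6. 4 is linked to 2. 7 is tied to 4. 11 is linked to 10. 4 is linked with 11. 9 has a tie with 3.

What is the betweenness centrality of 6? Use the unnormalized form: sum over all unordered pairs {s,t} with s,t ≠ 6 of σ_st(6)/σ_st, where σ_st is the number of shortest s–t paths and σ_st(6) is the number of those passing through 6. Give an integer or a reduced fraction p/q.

Pairs whose geodesics pass through 6 — 4–3: 1/2; 10–3: 1/2; 7–3: 1/2; 8–3: 1/2; 11–3: 1/2; 3–2: 1/2.
All other pairs contribute 0.
Summing the contributions gives betweenness(6) = 3.

3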